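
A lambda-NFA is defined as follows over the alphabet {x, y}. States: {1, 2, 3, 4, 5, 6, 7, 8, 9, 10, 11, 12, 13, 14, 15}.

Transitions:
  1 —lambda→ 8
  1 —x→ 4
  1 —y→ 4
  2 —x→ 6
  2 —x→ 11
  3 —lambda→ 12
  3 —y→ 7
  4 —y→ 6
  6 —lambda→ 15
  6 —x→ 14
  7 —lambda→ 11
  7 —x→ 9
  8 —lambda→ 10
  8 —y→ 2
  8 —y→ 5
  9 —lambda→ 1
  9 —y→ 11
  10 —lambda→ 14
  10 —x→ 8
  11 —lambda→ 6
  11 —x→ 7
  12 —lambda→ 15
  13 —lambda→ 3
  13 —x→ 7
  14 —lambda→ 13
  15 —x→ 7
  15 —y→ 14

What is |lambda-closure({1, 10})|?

Start with {1, 10}.
From 1 via lambda: add 8.
From 10 via lambda: add 14.
From 14 via lambda: add 13.
From 13 via lambda: add 3.
From 3 via lambda: add 12.
From 12 via lambda: add 15.
lambda-closure = {1, 3, 8, 10, 12, 13, 14, 15}, which has 8 states.

8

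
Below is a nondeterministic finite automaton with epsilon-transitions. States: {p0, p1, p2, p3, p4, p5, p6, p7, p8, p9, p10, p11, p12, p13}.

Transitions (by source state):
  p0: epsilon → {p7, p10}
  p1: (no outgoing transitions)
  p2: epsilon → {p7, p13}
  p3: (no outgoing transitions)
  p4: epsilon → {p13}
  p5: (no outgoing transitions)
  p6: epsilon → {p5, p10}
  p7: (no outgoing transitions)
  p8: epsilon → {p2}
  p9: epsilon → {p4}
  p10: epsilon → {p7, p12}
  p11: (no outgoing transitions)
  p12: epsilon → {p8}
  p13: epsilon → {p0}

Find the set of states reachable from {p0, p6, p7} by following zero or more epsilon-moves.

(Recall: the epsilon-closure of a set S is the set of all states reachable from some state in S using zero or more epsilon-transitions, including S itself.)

{p0, p2, p5, p6, p7, p8, p10, p12, p13}

Start with {p0, p6, p7}.
From p0 via epsilon: add p10.
From p6 via epsilon: add p5.
From p10 via epsilon: add p12.
From p12 via epsilon: add p8.
From p8 via epsilon: add p2.
From p2 via epsilon: add p13.
No new states can be added; the closed set is {p0, p2, p5, p6, p7, p8, p10, p12, p13}.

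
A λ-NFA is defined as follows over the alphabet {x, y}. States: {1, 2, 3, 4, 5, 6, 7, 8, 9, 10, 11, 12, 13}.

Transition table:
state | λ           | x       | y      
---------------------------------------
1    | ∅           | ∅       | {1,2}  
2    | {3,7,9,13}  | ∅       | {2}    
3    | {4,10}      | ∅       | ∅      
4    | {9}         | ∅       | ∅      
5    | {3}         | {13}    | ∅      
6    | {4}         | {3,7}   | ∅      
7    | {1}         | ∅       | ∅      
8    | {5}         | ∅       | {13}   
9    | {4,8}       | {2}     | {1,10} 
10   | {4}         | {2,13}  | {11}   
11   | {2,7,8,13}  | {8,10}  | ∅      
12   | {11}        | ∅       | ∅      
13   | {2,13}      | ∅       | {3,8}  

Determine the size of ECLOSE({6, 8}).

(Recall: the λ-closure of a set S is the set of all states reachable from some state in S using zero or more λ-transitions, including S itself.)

Start with {6, 8}.
From 6 via λ: add 4.
From 8 via λ: add 5.
From 4 via λ: add 9.
From 5 via λ: add 3.
From 3 via λ: add 10.
λ-closure = {3, 4, 5, 6, 8, 9, 10}, which has 7 states.

7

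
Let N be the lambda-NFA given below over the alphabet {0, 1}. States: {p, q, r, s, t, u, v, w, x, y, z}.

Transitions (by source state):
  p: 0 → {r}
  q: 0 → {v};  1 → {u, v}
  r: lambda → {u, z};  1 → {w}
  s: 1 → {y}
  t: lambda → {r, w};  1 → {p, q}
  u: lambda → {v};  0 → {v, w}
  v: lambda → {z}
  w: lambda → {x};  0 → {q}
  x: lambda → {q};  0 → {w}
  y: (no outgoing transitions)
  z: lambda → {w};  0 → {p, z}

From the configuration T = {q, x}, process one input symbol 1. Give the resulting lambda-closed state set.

q on 1 → {u, v}.
No 1-transition from x.
Union after reading 1: {u, v}.
Now take the lambda-closure:
From v via lambda: add z.
From z via lambda: add w.
From w via lambda: add x.
From x via lambda: add q.
No new states can be added; the closed set is {q, u, v, w, x, z}.

{q, u, v, w, x, z}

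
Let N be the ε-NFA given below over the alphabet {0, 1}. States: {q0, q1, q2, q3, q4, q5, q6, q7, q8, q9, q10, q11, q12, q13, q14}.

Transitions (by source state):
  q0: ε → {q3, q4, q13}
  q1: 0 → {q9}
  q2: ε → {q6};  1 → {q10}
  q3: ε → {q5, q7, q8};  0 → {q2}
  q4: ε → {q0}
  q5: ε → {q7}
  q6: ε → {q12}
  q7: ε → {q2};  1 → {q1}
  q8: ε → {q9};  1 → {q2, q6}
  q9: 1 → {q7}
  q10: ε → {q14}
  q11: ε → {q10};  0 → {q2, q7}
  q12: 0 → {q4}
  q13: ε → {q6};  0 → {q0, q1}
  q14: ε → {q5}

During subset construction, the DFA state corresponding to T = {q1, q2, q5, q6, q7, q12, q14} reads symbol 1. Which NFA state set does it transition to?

q2 on 1 → {q10}.
q7 on 1 → {q1}.
No 1-transition from q1, q5, q6, q12, q14.
Union after reading 1: {q1, q10}.
Now take the ε-closure:
From q10 via ε: add q14.
From q14 via ε: add q5.
From q5 via ε: add q7.
From q7 via ε: add q2.
From q2 via ε: add q6.
From q6 via ε: add q12.
No new states can be added; the closed set is {q1, q2, q5, q6, q7, q10, q12, q14}.

{q1, q2, q5, q6, q7, q10, q12, q14}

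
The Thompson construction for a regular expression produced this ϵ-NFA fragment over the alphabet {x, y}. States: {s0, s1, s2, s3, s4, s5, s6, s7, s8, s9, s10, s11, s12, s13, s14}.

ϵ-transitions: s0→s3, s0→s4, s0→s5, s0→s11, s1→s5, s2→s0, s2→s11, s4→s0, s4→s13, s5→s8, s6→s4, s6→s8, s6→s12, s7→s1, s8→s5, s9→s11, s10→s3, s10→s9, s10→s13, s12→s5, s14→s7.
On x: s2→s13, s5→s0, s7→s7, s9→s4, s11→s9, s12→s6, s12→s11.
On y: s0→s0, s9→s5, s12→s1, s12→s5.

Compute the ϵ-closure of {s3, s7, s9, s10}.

{s1, s3, s5, s7, s8, s9, s10, s11, s13}

Start with {s3, s7, s9, s10}.
From s7 via ϵ: add s1.
From s9 via ϵ: add s11.
From s10 via ϵ: add s13.
From s1 via ϵ: add s5.
From s5 via ϵ: add s8.
No new states can be added; the closed set is {s1, s3, s5, s7, s8, s9, s10, s11, s13}.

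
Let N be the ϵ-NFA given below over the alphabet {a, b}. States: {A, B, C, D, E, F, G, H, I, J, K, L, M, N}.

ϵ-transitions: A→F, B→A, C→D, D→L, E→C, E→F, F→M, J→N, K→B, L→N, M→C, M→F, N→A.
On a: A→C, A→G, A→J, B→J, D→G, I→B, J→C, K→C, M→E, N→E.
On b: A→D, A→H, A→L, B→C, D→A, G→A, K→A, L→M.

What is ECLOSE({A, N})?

{A, C, D, F, L, M, N}

Start with {A, N}.
From A via ϵ: add F.
From F via ϵ: add M.
From M via ϵ: add C.
From C via ϵ: add D.
From D via ϵ: add L.
No new states can be added; the closed set is {A, C, D, F, L, M, N}.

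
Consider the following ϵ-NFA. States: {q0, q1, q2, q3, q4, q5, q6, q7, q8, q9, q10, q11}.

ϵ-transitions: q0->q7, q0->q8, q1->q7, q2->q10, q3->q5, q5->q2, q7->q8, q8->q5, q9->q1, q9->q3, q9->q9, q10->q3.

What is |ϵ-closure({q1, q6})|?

Start with {q1, q6}.
From q1 via ϵ: add q7.
From q7 via ϵ: add q8.
From q8 via ϵ: add q5.
From q5 via ϵ: add q2.
From q2 via ϵ: add q10.
From q10 via ϵ: add q3.
ϵ-closure = {q1, q2, q3, q5, q6, q7, q8, q10}, which has 8 states.

8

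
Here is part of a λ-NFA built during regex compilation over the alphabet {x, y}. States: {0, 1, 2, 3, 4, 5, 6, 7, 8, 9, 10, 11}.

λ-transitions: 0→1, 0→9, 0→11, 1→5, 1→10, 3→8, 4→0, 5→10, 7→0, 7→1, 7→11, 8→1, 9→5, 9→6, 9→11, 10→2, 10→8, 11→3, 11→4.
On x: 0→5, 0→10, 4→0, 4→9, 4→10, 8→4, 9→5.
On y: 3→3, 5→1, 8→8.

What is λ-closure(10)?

Start with {10}.
From 10 via λ: add 2, 8.
From 8 via λ: add 1.
From 1 via λ: add 5.
No new states can be added; the closed set is {1, 2, 5, 8, 10}.

{1, 2, 5, 8, 10}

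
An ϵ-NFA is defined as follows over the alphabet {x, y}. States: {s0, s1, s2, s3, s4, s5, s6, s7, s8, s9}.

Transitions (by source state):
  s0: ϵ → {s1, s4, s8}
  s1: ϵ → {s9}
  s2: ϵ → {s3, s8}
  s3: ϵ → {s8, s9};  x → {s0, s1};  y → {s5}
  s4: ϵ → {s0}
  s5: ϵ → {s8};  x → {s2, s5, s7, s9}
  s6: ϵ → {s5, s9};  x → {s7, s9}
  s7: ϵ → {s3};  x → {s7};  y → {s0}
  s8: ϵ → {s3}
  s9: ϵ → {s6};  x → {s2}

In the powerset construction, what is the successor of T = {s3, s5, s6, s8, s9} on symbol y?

{s3, s5, s6, s8, s9}

s3 on y → {s5}.
No y-transition from s5, s6, s8, s9.
Union after reading y: {s5}.
Now take the ϵ-closure:
From s5 via ϵ: add s8.
From s8 via ϵ: add s3.
From s3 via ϵ: add s9.
From s9 via ϵ: add s6.
No new states can be added; the closed set is {s3, s5, s6, s8, s9}.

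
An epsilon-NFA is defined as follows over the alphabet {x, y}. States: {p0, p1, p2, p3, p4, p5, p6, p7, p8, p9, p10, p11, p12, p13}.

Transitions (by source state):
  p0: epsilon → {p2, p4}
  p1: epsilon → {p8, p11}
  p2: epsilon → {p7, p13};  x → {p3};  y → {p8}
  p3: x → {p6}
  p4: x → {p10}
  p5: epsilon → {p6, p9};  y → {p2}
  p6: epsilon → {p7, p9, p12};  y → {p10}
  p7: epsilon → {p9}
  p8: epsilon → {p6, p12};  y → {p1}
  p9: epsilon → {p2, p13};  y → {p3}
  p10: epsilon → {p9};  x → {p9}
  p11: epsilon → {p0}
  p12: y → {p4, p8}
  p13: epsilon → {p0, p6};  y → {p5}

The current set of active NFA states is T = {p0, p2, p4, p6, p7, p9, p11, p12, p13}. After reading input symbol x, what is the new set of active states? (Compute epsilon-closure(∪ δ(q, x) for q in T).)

p2 on x → {p3}.
p4 on x → {p10}.
No x-transition from p0, p6, p7, p9, p11, p12, p13.
Union after reading x: {p3, p10}.
Now take the epsilon-closure:
From p10 via epsilon: add p9.
From p9 via epsilon: add p2, p13.
From p2 via epsilon: add p7.
From p13 via epsilon: add p0, p6.
From p0 via epsilon: add p4.
From p6 via epsilon: add p12.
No new states can be added; the closed set is {p0, p2, p3, p4, p6, p7, p9, p10, p12, p13}.

{p0, p2, p3, p4, p6, p7, p9, p10, p12, p13}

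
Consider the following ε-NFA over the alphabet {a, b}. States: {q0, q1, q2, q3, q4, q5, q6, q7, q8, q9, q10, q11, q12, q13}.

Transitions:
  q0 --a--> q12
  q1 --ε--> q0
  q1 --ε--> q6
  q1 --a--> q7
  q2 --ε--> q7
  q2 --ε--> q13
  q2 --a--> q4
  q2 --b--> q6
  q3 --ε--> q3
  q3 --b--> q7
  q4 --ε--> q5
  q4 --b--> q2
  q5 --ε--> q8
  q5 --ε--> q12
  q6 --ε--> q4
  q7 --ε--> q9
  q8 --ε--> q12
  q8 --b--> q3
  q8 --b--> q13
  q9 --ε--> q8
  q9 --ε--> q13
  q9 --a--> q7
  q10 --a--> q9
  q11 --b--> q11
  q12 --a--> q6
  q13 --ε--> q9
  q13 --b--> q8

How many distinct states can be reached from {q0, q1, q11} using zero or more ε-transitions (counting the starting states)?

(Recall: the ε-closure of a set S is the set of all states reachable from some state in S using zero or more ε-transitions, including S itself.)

8

Start with {q0, q1, q11}.
From q1 via ε: add q6.
From q6 via ε: add q4.
From q4 via ε: add q5.
From q5 via ε: add q8, q12.
ε-closure = {q0, q1, q4, q5, q6, q8, q11, q12}, which has 8 states.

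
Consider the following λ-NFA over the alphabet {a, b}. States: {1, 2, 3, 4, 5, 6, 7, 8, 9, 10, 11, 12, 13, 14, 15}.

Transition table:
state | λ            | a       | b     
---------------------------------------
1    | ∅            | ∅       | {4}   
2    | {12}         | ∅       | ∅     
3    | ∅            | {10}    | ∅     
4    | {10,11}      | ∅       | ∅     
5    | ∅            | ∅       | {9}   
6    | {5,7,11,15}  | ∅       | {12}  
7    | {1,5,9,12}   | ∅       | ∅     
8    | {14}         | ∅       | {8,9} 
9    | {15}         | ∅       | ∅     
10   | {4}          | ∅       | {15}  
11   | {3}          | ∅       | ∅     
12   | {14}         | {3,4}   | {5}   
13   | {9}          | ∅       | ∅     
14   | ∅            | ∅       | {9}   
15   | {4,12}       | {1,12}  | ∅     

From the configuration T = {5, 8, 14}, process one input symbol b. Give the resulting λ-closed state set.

5 on b → {9}.
8 on b → {8, 9}.
14 on b → {9}.
Union after reading b: {8, 9}.
Now take the λ-closure:
From 8 via λ: add 14.
From 9 via λ: add 15.
From 15 via λ: add 4, 12.
From 4 via λ: add 10, 11.
From 11 via λ: add 3.
No new states can be added; the closed set is {3, 4, 8, 9, 10, 11, 12, 14, 15}.

{3, 4, 8, 9, 10, 11, 12, 14, 15}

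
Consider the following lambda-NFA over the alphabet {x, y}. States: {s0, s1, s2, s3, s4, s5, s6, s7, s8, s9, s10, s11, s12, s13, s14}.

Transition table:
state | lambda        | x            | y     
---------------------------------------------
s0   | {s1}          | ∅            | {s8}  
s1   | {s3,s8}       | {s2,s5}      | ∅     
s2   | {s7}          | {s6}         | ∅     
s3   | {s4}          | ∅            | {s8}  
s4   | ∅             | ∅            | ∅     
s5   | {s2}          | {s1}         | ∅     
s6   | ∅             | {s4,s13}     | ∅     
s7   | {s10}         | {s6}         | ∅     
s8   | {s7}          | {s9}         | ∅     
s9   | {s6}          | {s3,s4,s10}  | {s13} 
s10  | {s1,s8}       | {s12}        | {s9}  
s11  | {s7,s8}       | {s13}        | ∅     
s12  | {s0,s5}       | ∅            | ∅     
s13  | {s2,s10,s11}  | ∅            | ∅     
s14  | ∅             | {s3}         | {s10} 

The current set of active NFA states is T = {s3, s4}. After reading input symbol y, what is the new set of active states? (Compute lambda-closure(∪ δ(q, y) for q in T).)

s3 on y → {s8}.
No y-transition from s4.
Union after reading y: {s8}.
Now take the lambda-closure:
From s8 via lambda: add s7.
From s7 via lambda: add s10.
From s10 via lambda: add s1.
From s1 via lambda: add s3.
From s3 via lambda: add s4.
No new states can be added; the closed set is {s1, s3, s4, s7, s8, s10}.

{s1, s3, s4, s7, s8, s10}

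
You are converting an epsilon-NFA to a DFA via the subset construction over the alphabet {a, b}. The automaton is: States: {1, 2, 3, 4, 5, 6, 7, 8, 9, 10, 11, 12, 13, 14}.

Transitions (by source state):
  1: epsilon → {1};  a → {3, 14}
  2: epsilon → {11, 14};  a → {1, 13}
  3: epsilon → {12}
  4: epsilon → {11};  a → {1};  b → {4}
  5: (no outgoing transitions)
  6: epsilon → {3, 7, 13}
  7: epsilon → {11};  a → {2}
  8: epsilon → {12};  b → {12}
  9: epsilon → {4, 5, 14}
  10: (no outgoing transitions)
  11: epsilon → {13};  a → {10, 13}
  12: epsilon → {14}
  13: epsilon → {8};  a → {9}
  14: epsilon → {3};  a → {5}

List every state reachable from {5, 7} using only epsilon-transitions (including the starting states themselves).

{3, 5, 7, 8, 11, 12, 13, 14}

Start with {5, 7}.
From 7 via epsilon: add 11.
From 11 via epsilon: add 13.
From 13 via epsilon: add 8.
From 8 via epsilon: add 12.
From 12 via epsilon: add 14.
From 14 via epsilon: add 3.
No new states can be added; the closed set is {3, 5, 7, 8, 11, 12, 13, 14}.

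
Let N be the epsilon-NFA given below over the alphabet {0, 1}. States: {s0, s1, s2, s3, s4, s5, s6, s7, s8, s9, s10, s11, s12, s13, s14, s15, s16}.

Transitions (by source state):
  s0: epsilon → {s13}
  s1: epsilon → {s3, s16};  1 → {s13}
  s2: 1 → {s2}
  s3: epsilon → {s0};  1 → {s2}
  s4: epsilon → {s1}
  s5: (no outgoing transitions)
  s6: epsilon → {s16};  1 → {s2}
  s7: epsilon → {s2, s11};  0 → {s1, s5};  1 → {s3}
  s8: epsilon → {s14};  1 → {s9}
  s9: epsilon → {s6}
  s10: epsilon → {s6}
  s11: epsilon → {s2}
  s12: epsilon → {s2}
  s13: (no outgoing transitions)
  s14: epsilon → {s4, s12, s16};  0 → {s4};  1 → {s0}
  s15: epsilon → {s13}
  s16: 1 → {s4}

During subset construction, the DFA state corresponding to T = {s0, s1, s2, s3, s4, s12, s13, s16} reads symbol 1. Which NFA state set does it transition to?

s1 on 1 → {s13}.
s2 on 1 → {s2}.
s3 on 1 → {s2}.
s16 on 1 → {s4}.
No 1-transition from s0, s4, s12, s13.
Union after reading 1: {s2, s4, s13}.
Now take the epsilon-closure:
From s4 via epsilon: add s1.
From s1 via epsilon: add s3, s16.
From s3 via epsilon: add s0.
No new states can be added; the closed set is {s0, s1, s2, s3, s4, s13, s16}.

{s0, s1, s2, s3, s4, s13, s16}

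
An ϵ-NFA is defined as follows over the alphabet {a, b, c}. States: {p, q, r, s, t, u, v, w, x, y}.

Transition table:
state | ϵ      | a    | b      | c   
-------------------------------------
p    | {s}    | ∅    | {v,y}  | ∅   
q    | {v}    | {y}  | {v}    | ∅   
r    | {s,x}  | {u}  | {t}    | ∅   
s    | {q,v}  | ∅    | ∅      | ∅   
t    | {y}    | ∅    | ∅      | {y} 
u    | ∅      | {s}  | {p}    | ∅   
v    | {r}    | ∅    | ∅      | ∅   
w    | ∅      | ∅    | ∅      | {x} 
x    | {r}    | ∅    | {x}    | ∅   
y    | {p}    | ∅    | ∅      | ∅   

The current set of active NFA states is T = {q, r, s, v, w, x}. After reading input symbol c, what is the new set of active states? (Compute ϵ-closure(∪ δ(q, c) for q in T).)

{q, r, s, v, x}

w on c → {x}.
No c-transition from q, r, s, v, x.
Union after reading c: {x}.
Now take the ϵ-closure:
From x via ϵ: add r.
From r via ϵ: add s.
From s via ϵ: add q, v.
No new states can be added; the closed set is {q, r, s, v, x}.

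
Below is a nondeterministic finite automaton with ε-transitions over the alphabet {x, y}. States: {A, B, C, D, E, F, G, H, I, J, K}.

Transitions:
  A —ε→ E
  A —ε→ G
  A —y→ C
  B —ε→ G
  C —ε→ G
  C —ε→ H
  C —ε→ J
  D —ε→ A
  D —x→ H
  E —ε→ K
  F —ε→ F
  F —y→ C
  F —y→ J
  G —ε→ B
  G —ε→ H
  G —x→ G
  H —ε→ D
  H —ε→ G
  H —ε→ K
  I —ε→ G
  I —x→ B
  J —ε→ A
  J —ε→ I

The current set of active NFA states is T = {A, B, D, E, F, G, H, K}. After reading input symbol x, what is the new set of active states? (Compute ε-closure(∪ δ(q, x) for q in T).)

D on x → {H}.
G on x → {G}.
No x-transition from A, B, E, F, H, K.
Union after reading x: {G, H}.
Now take the ε-closure:
From G via ε: add B.
From H via ε: add D, K.
From D via ε: add A.
From A via ε: add E.
No new states can be added; the closed set is {A, B, D, E, G, H, K}.

{A, B, D, E, G, H, K}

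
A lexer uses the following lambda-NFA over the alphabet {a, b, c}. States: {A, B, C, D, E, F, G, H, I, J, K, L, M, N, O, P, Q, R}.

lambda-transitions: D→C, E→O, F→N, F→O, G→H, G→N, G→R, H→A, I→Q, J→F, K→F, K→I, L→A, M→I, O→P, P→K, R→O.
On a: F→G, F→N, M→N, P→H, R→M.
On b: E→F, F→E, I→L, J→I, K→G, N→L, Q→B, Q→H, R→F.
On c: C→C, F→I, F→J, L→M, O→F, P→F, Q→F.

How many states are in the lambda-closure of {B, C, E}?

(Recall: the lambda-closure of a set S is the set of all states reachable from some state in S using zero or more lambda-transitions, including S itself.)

10

Start with {B, C, E}.
From E via lambda: add O.
From O via lambda: add P.
From P via lambda: add K.
From K via lambda: add F, I.
From F via lambda: add N.
From I via lambda: add Q.
lambda-closure = {B, C, E, F, I, K, N, O, P, Q}, which has 10 states.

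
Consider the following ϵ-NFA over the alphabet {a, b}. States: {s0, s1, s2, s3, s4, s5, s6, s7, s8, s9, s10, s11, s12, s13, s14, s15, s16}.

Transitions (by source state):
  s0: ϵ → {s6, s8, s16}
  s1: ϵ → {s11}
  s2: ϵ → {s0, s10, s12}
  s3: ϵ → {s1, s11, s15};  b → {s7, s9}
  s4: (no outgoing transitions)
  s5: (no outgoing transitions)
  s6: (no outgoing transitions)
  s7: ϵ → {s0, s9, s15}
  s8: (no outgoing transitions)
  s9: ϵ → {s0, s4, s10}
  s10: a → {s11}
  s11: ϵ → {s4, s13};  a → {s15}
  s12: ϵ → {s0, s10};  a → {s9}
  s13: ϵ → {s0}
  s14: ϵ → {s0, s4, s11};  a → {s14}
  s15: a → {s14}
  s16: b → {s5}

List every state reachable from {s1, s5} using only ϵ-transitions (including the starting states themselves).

{s0, s1, s4, s5, s6, s8, s11, s13, s16}

Start with {s1, s5}.
From s1 via ϵ: add s11.
From s11 via ϵ: add s4, s13.
From s13 via ϵ: add s0.
From s0 via ϵ: add s6, s8, s16.
No new states can be added; the closed set is {s0, s1, s4, s5, s6, s8, s11, s13, s16}.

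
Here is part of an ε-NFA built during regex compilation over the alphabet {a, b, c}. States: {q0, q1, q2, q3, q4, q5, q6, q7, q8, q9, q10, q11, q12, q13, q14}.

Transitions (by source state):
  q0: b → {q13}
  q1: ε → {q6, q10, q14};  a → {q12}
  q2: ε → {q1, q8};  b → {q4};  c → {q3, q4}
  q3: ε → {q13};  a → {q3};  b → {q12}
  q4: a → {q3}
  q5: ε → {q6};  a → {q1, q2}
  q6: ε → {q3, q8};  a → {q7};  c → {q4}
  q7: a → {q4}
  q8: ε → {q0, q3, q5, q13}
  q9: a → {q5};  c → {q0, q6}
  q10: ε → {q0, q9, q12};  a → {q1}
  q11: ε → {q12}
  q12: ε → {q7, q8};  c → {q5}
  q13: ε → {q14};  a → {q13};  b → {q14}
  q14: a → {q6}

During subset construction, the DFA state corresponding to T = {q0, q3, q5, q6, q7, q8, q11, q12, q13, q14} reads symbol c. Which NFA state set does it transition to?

q6 on c → {q4}.
q12 on c → {q5}.
No c-transition from q0, q3, q5, q7, q8, q11, q13, q14.
Union after reading c: {q4, q5}.
Now take the ε-closure:
From q5 via ε: add q6.
From q6 via ε: add q3, q8.
From q3 via ε: add q13.
From q8 via ε: add q0.
From q13 via ε: add q14.
No new states can be added; the closed set is {q0, q3, q4, q5, q6, q8, q13, q14}.

{q0, q3, q4, q5, q6, q8, q13, q14}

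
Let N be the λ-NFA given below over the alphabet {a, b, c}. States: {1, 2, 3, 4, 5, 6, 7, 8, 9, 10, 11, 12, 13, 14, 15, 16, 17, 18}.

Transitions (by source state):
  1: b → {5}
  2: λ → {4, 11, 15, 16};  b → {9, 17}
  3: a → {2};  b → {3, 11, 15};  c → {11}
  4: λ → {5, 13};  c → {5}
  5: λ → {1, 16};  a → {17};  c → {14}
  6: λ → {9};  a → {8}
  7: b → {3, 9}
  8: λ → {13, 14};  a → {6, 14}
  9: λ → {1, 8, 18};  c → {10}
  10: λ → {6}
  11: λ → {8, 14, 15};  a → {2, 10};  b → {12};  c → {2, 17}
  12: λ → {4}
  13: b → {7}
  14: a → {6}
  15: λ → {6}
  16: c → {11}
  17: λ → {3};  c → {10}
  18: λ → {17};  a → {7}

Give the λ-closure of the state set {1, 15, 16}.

{1, 3, 6, 8, 9, 13, 14, 15, 16, 17, 18}

Start with {1, 15, 16}.
From 15 via λ: add 6.
From 6 via λ: add 9.
From 9 via λ: add 8, 18.
From 8 via λ: add 13, 14.
From 18 via λ: add 17.
From 17 via λ: add 3.
No new states can be added; the closed set is {1, 3, 6, 8, 9, 13, 14, 15, 16, 17, 18}.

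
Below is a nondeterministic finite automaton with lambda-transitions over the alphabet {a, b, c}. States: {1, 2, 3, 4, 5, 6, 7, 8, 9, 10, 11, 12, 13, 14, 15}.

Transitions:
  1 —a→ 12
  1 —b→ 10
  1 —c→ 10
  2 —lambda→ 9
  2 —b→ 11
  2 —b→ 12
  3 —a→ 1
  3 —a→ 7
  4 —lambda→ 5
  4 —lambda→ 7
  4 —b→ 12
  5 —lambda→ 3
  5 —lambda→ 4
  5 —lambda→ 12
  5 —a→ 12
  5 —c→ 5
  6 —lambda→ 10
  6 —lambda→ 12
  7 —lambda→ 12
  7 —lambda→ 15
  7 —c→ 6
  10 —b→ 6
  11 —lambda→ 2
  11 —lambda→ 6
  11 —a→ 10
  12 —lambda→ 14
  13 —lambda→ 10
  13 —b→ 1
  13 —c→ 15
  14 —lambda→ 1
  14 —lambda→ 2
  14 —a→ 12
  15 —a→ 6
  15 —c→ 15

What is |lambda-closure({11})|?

8

Start with {11}.
From 11 via lambda: add 2, 6.
From 2 via lambda: add 9.
From 6 via lambda: add 10, 12.
From 12 via lambda: add 14.
From 14 via lambda: add 1.
lambda-closure = {1, 2, 6, 9, 10, 11, 12, 14}, which has 8 states.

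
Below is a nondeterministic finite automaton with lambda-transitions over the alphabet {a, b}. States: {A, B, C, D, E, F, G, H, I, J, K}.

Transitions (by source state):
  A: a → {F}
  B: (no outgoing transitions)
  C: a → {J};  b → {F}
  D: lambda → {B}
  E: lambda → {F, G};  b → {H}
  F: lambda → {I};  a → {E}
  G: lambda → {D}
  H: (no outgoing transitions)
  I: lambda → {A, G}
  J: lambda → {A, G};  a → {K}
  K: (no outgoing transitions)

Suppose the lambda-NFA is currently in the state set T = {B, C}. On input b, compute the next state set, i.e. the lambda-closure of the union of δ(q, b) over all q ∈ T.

{A, B, D, F, G, I}

C on b → {F}.
No b-transition from B.
Union after reading b: {F}.
Now take the lambda-closure:
From F via lambda: add I.
From I via lambda: add A, G.
From G via lambda: add D.
From D via lambda: add B.
No new states can be added; the closed set is {A, B, D, F, G, I}.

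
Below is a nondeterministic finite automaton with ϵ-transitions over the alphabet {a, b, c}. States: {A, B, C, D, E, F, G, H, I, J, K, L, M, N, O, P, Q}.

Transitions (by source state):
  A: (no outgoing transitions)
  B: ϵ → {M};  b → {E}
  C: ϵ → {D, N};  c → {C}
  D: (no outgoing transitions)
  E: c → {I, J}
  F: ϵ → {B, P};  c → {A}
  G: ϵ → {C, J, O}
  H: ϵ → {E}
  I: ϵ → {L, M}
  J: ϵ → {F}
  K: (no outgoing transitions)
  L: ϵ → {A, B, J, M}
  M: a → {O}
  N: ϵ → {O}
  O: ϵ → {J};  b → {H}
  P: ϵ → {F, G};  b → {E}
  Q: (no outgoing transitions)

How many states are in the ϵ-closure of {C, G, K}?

Start with {C, G, K}.
From C via ϵ: add D, N.
From G via ϵ: add J, O.
From J via ϵ: add F.
From F via ϵ: add B, P.
From B via ϵ: add M.
ϵ-closure = {B, C, D, F, G, J, K, M, N, O, P}, which has 11 states.

11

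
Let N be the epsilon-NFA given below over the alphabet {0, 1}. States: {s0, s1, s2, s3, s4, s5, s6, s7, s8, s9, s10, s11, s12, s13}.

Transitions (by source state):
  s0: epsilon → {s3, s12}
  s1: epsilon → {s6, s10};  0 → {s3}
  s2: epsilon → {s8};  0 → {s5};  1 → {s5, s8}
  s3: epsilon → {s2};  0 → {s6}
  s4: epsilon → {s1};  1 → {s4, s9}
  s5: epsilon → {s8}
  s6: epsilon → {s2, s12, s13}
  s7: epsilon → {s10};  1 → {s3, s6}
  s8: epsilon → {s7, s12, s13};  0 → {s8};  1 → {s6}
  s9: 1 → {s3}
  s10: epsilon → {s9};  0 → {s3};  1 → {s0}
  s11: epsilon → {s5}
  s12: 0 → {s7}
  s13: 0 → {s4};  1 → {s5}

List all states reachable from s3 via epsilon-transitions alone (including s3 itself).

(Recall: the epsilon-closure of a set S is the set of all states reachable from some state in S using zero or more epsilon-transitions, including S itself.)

{s2, s3, s7, s8, s9, s10, s12, s13}

Start with {s3}.
From s3 via epsilon: add s2.
From s2 via epsilon: add s8.
From s8 via epsilon: add s7, s12, s13.
From s7 via epsilon: add s10.
From s10 via epsilon: add s9.
No new states can be added; the closed set is {s2, s3, s7, s8, s9, s10, s12, s13}.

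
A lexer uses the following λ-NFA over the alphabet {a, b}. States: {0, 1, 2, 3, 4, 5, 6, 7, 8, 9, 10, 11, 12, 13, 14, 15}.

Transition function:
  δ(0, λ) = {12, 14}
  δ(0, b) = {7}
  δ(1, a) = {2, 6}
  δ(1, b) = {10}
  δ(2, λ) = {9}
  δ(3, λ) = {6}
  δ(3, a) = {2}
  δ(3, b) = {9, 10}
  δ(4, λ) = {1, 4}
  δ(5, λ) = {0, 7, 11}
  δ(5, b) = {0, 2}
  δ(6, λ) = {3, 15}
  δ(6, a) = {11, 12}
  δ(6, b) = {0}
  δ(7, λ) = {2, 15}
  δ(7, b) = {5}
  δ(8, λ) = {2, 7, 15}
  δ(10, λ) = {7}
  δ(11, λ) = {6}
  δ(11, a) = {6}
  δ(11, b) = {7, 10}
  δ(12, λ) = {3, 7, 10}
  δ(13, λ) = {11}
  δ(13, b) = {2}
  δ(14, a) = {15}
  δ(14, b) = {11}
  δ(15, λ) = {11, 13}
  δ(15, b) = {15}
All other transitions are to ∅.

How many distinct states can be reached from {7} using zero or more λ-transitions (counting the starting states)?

8

Start with {7}.
From 7 via λ: add 2, 15.
From 2 via λ: add 9.
From 15 via λ: add 11, 13.
From 11 via λ: add 6.
From 6 via λ: add 3.
λ-closure = {2, 3, 6, 7, 9, 11, 13, 15}, which has 8 states.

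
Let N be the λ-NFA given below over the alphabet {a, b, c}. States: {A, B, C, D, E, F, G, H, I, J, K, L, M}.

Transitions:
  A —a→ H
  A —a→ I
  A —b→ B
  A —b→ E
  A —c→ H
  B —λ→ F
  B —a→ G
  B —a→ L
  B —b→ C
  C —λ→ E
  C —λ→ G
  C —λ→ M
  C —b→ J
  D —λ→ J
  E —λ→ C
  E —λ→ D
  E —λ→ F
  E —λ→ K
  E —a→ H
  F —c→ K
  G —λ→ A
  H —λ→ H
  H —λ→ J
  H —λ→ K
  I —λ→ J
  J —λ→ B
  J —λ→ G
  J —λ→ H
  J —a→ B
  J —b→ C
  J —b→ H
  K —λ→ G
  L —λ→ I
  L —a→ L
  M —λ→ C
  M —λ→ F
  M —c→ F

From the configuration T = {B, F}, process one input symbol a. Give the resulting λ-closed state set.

B on a → {G, L}.
No a-transition from F.
Union after reading a: {G, L}.
Now take the λ-closure:
From G via λ: add A.
From L via λ: add I.
From I via λ: add J.
From J via λ: add B, H.
From B via λ: add F.
From H via λ: add K.
No new states can be added; the closed set is {A, B, F, G, H, I, J, K, L}.

{A, B, F, G, H, I, J, K, L}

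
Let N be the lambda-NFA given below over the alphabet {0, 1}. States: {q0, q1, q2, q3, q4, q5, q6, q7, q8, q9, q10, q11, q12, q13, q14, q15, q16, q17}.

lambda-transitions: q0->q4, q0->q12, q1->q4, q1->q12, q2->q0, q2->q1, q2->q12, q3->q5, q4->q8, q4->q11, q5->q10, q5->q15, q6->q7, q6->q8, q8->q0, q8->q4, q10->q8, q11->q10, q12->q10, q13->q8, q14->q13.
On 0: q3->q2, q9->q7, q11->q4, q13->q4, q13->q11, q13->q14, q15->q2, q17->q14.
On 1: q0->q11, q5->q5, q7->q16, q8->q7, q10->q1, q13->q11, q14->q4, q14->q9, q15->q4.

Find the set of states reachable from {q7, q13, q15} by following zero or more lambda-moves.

{q0, q4, q7, q8, q10, q11, q12, q13, q15}

Start with {q7, q13, q15}.
From q13 via lambda: add q8.
From q8 via lambda: add q0, q4.
From q0 via lambda: add q12.
From q4 via lambda: add q11.
From q11 via lambda: add q10.
No new states can be added; the closed set is {q0, q4, q7, q8, q10, q11, q12, q13, q15}.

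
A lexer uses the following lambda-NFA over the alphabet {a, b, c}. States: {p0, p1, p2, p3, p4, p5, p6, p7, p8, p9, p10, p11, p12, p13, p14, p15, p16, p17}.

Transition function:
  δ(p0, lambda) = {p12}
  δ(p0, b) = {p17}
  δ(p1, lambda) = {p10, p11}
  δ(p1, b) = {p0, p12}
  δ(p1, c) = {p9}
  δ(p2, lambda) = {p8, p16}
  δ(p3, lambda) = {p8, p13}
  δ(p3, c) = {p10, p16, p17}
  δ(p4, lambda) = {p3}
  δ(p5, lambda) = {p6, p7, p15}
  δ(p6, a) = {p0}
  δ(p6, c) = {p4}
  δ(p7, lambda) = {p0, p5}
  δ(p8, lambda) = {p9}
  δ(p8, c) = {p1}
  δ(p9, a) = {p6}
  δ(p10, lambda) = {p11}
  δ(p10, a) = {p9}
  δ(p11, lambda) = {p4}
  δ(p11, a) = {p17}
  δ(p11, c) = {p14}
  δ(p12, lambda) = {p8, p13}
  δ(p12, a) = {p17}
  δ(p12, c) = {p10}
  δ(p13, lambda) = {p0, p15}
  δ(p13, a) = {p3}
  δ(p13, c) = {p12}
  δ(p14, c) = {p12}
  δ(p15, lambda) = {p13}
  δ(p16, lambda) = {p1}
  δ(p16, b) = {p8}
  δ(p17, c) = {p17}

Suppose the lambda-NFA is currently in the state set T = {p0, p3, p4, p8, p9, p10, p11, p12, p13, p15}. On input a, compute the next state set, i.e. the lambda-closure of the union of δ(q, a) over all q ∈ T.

p9 on a → {p6}.
p10 on a → {p9}.
p11 on a → {p17}.
p12 on a → {p17}.
p13 on a → {p3}.
No a-transition from p0, p3, p4, p8, p15.
Union after reading a: {p3, p6, p9, p17}.
Now take the lambda-closure:
From p3 via lambda: add p8, p13.
From p13 via lambda: add p0, p15.
From p0 via lambda: add p12.
No new states can be added; the closed set is {p0, p3, p6, p8, p9, p12, p13, p15, p17}.

{p0, p3, p6, p8, p9, p12, p13, p15, p17}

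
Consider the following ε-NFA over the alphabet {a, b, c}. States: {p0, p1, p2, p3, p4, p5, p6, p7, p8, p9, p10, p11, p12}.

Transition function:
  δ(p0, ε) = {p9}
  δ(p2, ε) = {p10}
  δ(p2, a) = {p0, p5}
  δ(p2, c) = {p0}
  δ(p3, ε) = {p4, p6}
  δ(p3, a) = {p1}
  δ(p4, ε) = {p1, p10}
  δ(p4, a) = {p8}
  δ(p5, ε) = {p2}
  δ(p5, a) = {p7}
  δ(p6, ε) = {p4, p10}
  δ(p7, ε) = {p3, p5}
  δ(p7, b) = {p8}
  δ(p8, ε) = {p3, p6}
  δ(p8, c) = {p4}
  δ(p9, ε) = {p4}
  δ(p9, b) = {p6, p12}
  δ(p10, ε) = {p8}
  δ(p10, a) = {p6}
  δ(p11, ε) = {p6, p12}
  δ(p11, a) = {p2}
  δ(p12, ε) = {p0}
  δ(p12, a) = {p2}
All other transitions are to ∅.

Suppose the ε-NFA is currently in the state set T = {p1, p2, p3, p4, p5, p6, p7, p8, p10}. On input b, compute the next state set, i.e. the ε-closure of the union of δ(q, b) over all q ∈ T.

p7 on b → {p8}.
No b-transition from p1, p2, p3, p4, p5, p6, p8, p10.
Union after reading b: {p8}.
Now take the ε-closure:
From p8 via ε: add p3, p6.
From p3 via ε: add p4.
From p6 via ε: add p10.
From p4 via ε: add p1.
No new states can be added; the closed set is {p1, p3, p4, p6, p8, p10}.

{p1, p3, p4, p6, p8, p10}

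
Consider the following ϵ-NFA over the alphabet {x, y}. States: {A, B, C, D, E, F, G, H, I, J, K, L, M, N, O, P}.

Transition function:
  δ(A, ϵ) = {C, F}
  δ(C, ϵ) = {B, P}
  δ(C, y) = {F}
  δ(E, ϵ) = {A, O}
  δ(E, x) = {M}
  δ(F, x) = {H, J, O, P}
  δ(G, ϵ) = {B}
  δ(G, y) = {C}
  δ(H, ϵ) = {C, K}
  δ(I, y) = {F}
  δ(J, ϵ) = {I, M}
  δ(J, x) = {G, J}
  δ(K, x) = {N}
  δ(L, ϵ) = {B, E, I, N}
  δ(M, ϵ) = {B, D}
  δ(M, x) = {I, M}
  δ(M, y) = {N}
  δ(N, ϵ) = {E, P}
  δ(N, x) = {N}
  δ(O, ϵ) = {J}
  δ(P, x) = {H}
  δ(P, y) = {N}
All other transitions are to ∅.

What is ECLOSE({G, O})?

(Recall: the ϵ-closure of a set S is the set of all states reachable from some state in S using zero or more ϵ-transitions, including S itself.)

{B, D, G, I, J, M, O}

Start with {G, O}.
From G via ϵ: add B.
From O via ϵ: add J.
From J via ϵ: add I, M.
From M via ϵ: add D.
No new states can be added; the closed set is {B, D, G, I, J, M, O}.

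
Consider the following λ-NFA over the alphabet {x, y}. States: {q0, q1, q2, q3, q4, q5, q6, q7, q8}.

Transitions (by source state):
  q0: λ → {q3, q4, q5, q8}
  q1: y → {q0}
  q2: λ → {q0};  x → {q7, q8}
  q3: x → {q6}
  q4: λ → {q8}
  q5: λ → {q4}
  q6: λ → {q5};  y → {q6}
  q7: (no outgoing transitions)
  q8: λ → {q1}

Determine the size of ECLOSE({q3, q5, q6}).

6

Start with {q3, q5, q6}.
From q5 via λ: add q4.
From q4 via λ: add q8.
From q8 via λ: add q1.
λ-closure = {q1, q3, q4, q5, q6, q8}, which has 6 states.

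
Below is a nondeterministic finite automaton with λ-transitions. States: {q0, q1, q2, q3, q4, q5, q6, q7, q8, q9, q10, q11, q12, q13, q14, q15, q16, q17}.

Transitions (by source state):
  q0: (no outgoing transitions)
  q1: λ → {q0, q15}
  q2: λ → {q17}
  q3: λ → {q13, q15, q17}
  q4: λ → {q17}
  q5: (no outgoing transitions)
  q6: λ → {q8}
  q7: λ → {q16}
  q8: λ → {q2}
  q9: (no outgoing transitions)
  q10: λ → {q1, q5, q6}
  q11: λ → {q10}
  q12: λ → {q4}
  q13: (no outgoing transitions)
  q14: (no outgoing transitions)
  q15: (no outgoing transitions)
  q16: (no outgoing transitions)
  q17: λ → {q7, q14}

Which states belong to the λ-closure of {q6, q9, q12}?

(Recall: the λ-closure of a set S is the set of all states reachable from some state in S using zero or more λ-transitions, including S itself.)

Start with {q6, q9, q12}.
From q6 via λ: add q8.
From q12 via λ: add q4.
From q4 via λ: add q17.
From q8 via λ: add q2.
From q17 via λ: add q7, q14.
From q7 via λ: add q16.
No new states can be added; the closed set is {q2, q4, q6, q7, q8, q9, q12, q14, q16, q17}.

{q2, q4, q6, q7, q8, q9, q12, q14, q16, q17}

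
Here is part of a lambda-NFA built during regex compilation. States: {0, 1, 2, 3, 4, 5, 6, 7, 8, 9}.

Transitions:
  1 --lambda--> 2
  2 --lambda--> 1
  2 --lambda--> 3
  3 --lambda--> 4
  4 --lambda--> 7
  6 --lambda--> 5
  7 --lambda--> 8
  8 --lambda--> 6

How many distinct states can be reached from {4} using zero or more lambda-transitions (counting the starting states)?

Start with {4}.
From 4 via lambda: add 7.
From 7 via lambda: add 8.
From 8 via lambda: add 6.
From 6 via lambda: add 5.
lambda-closure = {4, 5, 6, 7, 8}, which has 5 states.

5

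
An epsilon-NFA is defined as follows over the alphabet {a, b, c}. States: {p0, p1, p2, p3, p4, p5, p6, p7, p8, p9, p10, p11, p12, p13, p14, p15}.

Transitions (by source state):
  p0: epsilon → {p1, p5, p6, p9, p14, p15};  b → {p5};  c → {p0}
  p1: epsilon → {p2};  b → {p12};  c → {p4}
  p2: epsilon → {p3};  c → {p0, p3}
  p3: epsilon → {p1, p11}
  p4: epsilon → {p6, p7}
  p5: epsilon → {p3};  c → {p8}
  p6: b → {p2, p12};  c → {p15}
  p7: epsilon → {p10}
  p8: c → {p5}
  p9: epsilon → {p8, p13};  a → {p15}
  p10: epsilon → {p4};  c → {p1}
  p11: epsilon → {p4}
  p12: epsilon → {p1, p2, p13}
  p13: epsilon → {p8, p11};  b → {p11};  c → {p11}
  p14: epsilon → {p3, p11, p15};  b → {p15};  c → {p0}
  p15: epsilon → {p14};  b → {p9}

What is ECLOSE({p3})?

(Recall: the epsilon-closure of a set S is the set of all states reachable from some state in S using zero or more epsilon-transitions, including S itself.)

Start with {p3}.
From p3 via epsilon: add p1, p11.
From p1 via epsilon: add p2.
From p11 via epsilon: add p4.
From p4 via epsilon: add p6, p7.
From p7 via epsilon: add p10.
No new states can be added; the closed set is {p1, p2, p3, p4, p6, p7, p10, p11}.

{p1, p2, p3, p4, p6, p7, p10, p11}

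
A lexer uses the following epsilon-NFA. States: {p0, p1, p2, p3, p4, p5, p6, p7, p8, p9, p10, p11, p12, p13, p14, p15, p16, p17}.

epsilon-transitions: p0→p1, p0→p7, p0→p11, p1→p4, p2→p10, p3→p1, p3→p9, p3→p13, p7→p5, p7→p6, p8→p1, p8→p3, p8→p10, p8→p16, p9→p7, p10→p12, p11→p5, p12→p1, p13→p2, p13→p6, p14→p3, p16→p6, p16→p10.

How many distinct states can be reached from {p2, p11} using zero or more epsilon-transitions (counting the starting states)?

Start with {p2, p11}.
From p2 via epsilon: add p10.
From p11 via epsilon: add p5.
From p10 via epsilon: add p12.
From p12 via epsilon: add p1.
From p1 via epsilon: add p4.
epsilon-closure = {p1, p2, p4, p5, p10, p11, p12}, which has 7 states.

7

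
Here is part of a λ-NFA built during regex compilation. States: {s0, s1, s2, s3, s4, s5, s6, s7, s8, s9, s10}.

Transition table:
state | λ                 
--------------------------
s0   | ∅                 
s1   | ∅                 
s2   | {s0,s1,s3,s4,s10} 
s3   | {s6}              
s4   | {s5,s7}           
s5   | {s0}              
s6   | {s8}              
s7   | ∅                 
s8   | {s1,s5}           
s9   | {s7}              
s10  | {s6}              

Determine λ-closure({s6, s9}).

Start with {s6, s9}.
From s6 via λ: add s8.
From s9 via λ: add s7.
From s8 via λ: add s1, s5.
From s5 via λ: add s0.
No new states can be added; the closed set is {s0, s1, s5, s6, s7, s8, s9}.

{s0, s1, s5, s6, s7, s8, s9}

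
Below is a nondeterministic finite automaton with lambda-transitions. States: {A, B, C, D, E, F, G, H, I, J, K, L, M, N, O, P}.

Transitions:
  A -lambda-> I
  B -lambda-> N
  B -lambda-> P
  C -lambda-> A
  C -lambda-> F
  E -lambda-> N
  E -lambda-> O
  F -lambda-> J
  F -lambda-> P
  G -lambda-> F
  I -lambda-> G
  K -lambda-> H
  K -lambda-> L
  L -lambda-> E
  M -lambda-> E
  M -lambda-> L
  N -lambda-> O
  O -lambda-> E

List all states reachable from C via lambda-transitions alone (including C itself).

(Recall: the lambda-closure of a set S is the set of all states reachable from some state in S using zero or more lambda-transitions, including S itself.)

Start with {C}.
From C via lambda: add A, F.
From A via lambda: add I.
From F via lambda: add J, P.
From I via lambda: add G.
No new states can be added; the closed set is {A, C, F, G, I, J, P}.

{A, C, F, G, I, J, P}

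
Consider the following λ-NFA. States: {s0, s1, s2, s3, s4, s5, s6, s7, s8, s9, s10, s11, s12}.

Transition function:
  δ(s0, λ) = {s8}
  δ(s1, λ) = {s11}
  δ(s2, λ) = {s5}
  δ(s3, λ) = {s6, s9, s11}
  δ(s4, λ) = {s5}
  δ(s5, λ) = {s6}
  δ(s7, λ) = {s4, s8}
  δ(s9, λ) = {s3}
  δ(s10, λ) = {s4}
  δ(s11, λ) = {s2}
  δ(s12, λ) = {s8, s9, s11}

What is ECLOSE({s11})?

{s2, s5, s6, s11}

Start with {s11}.
From s11 via λ: add s2.
From s2 via λ: add s5.
From s5 via λ: add s6.
No new states can be added; the closed set is {s2, s5, s6, s11}.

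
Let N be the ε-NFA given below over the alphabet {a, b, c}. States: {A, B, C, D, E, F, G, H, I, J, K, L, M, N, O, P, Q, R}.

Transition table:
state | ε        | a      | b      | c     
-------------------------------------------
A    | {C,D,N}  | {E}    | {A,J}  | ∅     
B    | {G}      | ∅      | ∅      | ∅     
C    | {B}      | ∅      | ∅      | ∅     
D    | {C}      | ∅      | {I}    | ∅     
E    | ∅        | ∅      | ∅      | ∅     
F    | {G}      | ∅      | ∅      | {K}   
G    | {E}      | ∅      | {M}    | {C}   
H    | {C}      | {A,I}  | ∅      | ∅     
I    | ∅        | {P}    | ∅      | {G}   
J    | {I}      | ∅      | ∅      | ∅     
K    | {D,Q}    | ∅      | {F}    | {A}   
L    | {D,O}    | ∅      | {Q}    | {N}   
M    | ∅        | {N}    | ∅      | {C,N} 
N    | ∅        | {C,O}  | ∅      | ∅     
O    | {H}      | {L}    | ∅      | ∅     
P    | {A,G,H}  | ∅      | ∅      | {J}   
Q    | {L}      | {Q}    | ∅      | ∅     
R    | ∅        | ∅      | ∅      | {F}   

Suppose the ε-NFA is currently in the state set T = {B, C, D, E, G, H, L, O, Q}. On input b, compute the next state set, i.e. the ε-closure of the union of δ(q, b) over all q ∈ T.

{B, C, D, E, G, H, I, L, M, O, Q}

D on b → {I}.
G on b → {M}.
L on b → {Q}.
No b-transition from B, C, E, H, O, Q.
Union after reading b: {I, M, Q}.
Now take the ε-closure:
From Q via ε: add L.
From L via ε: add D, O.
From D via ε: add C.
From O via ε: add H.
From C via ε: add B.
From B via ε: add G.
From G via ε: add E.
No new states can be added; the closed set is {B, C, D, E, G, H, I, L, M, O, Q}.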